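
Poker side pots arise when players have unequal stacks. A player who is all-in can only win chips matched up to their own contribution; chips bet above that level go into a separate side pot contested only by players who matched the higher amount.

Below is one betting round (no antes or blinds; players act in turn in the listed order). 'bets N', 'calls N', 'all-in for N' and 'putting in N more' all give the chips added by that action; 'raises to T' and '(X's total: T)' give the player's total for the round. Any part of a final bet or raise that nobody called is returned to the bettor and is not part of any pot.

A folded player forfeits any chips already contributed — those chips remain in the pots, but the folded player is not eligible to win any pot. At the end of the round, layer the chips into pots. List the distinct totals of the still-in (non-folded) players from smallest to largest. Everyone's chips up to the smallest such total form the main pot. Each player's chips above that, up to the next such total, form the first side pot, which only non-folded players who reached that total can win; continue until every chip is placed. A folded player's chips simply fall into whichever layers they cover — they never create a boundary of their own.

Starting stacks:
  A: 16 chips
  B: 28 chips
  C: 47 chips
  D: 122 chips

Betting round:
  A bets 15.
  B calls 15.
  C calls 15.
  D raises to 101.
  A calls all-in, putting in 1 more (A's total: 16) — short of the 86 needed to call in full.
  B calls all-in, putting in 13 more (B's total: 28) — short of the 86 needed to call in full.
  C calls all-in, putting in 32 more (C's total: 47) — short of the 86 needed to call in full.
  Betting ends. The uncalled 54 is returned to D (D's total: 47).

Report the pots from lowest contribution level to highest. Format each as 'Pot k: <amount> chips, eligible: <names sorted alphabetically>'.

Contributions (after 54 returned to D): A=16, B=28, C=47, D=47
Pot levels (distinct totals of non-folded players): 16, 28, 47
Layer 1-16: 16 each from A, B, C, D = 16*4 = 64 chips; eligible A, B, C, D
Layer 17-28: 12 each from B, C, D = 12*3 = 36 chips; eligible B, C, D
Layer 29-47: 19 each from C, D = 19*2 = 38 chips; eligible C, D

Pot 1: 64 chips, eligible: A, B, C, D
Pot 2: 36 chips, eligible: B, C, D
Pot 3: 38 chips, eligible: C, D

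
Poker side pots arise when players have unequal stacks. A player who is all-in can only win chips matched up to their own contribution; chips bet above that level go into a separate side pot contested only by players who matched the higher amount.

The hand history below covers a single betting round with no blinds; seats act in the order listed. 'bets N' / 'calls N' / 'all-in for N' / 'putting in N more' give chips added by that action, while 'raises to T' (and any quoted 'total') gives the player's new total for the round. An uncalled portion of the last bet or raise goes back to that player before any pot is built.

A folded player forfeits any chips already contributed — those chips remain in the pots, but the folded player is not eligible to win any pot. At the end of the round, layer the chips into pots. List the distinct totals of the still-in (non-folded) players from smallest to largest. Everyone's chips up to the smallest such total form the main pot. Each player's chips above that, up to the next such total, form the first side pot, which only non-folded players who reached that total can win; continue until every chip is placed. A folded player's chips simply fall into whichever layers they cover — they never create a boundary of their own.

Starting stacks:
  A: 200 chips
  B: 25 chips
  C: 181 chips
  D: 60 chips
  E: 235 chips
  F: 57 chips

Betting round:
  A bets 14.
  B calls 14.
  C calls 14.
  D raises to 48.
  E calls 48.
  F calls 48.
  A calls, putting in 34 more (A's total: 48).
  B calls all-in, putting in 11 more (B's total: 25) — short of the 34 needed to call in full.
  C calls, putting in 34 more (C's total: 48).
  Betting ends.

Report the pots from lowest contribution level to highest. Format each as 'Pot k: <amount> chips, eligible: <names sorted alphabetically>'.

Pot 1: 150 chips, eligible: A, B, C, D, E, F
Pot 2: 115 chips, eligible: A, C, D, E, F

Derivation:
Contributions: A=48, B=25, C=48, D=48, E=48, F=48
Pot levels (distinct totals of non-folded players): 25, 48
Layer 1-25: 25 each from A, B, C, D, E, F = 25*6 = 150 chips; eligible A, B, C, D, E, F
Layer 26-48: 23 each from A, C, D, E, F = 23*5 = 115 chips; eligible A, C, D, E, F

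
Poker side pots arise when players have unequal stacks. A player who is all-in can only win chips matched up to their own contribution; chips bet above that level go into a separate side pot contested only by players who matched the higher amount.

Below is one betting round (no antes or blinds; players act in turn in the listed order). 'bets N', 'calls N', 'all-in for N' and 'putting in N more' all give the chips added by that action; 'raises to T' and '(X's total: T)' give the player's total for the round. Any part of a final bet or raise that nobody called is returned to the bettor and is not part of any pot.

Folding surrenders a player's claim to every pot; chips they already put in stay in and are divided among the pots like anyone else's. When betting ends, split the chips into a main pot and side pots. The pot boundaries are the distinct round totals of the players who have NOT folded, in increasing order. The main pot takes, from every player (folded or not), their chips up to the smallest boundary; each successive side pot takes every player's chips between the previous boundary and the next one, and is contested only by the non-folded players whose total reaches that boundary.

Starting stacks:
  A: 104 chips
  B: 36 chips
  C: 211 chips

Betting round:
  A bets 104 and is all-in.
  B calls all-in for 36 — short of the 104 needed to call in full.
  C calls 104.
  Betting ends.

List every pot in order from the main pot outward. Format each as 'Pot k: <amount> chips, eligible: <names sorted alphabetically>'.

Pot 1: 108 chips, eligible: A, B, C
Pot 2: 136 chips, eligible: A, C

Derivation:
Contributions: A=104, B=36, C=104
Pot levels (distinct totals of non-folded players): 36, 104
Layer 1-36: 36 each from A, B, C = 36*3 = 108 chips; eligible A, B, C
Layer 37-104: 68 each from A, C = 68*2 = 136 chips; eligible A, C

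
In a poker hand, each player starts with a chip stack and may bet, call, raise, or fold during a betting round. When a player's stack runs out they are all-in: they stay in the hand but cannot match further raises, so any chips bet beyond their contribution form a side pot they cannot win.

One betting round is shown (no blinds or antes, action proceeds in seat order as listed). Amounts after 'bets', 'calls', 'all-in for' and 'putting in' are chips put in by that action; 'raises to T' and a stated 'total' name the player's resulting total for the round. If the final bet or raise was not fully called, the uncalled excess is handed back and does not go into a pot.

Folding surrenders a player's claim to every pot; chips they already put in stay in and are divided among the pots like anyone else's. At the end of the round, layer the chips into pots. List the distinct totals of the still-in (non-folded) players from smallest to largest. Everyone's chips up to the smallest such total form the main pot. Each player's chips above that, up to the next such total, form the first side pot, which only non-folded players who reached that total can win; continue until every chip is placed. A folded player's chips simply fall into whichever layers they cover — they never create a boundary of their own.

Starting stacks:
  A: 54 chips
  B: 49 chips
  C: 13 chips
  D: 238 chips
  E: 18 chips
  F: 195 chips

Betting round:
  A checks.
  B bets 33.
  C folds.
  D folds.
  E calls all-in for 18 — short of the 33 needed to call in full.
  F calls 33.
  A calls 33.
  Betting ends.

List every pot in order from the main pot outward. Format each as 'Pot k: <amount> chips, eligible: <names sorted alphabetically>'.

Contributions: A=33, B=33, E=18, F=33
Folded: C, D
Pot levels (distinct totals of non-folded players): 18, 33
Layer 1-18: 18 each from A, B, E, F = 18*4 = 72 chips; eligible A, B, E, F
Layer 19-33: 15 each from A, B, F = 15*3 = 45 chips; eligible A, B, F

Pot 1: 72 chips, eligible: A, B, E, F
Pot 2: 45 chips, eligible: A, B, F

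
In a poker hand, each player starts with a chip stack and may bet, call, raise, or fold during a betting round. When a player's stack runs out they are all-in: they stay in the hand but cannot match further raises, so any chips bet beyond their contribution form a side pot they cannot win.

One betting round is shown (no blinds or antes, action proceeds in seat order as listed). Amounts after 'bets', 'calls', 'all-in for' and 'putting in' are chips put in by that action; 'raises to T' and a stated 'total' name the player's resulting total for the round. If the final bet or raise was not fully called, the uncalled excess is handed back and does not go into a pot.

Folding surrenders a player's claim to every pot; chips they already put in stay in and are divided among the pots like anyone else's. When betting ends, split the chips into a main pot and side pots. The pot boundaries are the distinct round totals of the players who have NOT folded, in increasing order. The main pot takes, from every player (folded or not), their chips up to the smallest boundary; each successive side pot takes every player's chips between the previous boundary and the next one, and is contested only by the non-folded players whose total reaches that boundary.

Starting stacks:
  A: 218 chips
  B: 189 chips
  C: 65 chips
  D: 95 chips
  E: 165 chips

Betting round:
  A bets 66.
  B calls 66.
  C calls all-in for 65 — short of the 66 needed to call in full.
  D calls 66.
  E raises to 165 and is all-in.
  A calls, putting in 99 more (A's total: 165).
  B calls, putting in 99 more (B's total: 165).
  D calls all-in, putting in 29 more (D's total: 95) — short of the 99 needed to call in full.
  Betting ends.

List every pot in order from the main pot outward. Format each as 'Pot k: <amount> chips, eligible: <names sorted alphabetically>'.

Pot 1: 325 chips, eligible: A, B, C, D, E
Pot 2: 120 chips, eligible: A, B, D, E
Pot 3: 210 chips, eligible: A, B, E

Derivation:
Contributions: A=165, B=165, C=65, D=95, E=165
Pot levels (distinct totals of non-folded players): 65, 95, 165
Layer 1-65: 65 each from A, B, C, D, E = 65*5 = 325 chips; eligible A, B, C, D, E
Layer 66-95: 30 each from A, B, D, E = 30*4 = 120 chips; eligible A, B, D, E
Layer 96-165: 70 each from A, B, E = 70*3 = 210 chips; eligible A, B, E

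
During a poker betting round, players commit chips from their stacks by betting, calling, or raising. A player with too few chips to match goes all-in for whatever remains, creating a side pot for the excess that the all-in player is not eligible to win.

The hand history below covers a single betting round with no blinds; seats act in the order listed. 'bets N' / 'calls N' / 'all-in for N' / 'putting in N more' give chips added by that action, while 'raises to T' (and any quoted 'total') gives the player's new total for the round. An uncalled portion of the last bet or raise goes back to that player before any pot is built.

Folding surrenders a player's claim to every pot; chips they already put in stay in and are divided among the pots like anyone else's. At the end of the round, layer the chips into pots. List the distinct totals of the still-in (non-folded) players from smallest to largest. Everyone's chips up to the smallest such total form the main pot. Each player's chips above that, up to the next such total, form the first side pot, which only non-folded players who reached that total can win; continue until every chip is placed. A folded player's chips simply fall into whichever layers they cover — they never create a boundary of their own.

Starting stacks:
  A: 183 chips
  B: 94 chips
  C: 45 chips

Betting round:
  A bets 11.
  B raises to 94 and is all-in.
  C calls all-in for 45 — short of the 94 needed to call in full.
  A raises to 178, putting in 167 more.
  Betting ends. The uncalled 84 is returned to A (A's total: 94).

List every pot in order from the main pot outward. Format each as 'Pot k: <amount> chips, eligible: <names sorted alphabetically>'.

Pot 1: 135 chips, eligible: A, B, C
Pot 2: 98 chips, eligible: A, B

Derivation:
Contributions (after 84 returned to A): A=94, B=94, C=45
Pot levels (distinct totals of non-folded players): 45, 94
Layer 1-45: 45 each from A, B, C = 45*3 = 135 chips; eligible A, B, C
Layer 46-94: 49 each from A, B = 49*2 = 98 chips; eligible A, B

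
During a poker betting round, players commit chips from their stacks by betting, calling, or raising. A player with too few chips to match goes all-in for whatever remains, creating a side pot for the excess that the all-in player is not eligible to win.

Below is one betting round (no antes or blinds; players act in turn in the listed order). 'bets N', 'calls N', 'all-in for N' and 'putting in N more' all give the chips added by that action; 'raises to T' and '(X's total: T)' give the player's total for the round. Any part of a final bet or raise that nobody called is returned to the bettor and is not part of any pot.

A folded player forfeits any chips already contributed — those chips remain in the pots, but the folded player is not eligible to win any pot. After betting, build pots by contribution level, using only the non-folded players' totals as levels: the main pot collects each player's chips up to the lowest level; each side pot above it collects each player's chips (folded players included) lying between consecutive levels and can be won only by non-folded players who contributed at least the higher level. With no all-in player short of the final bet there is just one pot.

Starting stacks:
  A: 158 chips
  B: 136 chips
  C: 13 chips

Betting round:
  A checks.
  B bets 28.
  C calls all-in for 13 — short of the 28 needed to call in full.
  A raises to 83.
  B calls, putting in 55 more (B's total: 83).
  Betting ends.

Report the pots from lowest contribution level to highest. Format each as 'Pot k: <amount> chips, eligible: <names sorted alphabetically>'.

Contributions: A=83, B=83, C=13
Pot levels (distinct totals of non-folded players): 13, 83
Layer 1-13: 13 each from A, B, C = 13*3 = 39 chips; eligible A, B, C
Layer 14-83: 70 each from A, B = 70*2 = 140 chips; eligible A, B

Pot 1: 39 chips, eligible: A, B, C
Pot 2: 140 chips, eligible: A, B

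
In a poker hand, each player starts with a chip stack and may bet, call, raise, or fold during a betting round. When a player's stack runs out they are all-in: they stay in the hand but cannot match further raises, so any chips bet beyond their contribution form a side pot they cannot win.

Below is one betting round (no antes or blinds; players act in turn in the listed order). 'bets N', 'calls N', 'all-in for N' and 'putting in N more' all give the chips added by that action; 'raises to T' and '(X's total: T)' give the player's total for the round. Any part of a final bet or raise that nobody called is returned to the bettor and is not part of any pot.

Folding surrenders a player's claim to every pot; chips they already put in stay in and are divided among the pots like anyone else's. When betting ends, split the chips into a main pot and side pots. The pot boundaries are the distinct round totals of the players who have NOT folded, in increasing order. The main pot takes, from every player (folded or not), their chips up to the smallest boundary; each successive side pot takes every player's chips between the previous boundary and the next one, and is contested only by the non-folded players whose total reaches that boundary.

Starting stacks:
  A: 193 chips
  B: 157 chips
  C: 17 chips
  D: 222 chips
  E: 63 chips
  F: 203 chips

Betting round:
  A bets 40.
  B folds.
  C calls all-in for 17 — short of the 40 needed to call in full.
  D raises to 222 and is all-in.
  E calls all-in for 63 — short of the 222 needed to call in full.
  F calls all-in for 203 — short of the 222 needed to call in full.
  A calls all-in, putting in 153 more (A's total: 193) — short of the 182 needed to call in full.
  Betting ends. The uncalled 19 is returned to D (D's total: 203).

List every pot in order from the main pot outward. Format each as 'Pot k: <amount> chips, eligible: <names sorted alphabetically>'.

Contributions (after 19 returned to D): A=193, C=17, D=203, E=63, F=203
Folded: B
Pot levels (distinct totals of non-folded players): 17, 63, 193, 203
Layer 1-17: 17 each from A, C, D, E, F = 17*5 = 85 chips; eligible A, C, D, E, F
Layer 18-63: 46 each from A, D, E, F = 46*4 = 184 chips; eligible A, D, E, F
Layer 64-193: 130 each from A, D, F = 130*3 = 390 chips; eligible A, D, F
Layer 194-203: 10 each from D, F = 10*2 = 20 chips; eligible D, F

Pot 1: 85 chips, eligible: A, C, D, E, F
Pot 2: 184 chips, eligible: A, D, E, F
Pot 3: 390 chips, eligible: A, D, F
Pot 4: 20 chips, eligible: D, F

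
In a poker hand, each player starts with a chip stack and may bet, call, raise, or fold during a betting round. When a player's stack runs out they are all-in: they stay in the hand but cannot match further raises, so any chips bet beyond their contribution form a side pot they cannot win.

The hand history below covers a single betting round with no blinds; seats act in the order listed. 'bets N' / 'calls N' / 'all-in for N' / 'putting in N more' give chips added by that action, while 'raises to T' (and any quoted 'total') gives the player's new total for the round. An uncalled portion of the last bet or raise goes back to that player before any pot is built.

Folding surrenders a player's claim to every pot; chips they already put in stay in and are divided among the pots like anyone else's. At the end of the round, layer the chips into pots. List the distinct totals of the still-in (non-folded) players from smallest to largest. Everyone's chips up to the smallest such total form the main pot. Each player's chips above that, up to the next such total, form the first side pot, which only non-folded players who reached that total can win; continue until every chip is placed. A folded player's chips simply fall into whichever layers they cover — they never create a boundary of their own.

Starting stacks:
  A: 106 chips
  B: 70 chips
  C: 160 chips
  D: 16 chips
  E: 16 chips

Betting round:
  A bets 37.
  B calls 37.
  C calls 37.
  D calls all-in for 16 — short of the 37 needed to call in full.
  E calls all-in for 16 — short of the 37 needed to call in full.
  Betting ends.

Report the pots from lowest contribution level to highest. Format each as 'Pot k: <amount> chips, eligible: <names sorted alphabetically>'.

Contributions: A=37, B=37, C=37, D=16, E=16
Pot levels (distinct totals of non-folded players): 16, 37
Layer 1-16: 16 each from A, B, C, D, E = 16*5 = 80 chips; eligible A, B, C, D, E
Layer 17-37: 21 each from A, B, C = 21*3 = 63 chips; eligible A, B, C

Pot 1: 80 chips, eligible: A, B, C, D, E
Pot 2: 63 chips, eligible: A, B, C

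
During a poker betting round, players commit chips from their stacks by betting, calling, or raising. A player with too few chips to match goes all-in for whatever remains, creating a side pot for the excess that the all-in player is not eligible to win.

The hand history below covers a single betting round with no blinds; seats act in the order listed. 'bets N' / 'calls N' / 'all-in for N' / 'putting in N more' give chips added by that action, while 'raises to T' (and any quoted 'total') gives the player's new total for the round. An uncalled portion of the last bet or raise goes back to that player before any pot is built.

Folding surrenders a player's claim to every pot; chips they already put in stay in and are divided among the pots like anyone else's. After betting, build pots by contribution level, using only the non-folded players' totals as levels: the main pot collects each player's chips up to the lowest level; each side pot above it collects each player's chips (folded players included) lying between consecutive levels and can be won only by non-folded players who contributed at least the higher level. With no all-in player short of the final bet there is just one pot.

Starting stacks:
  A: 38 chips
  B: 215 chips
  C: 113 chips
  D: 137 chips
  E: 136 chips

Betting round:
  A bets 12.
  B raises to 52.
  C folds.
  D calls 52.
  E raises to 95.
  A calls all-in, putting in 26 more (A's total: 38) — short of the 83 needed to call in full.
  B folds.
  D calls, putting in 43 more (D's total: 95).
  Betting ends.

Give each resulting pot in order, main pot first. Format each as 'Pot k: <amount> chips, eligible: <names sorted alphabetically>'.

Contributions: A=38, B=52, D=95, E=95
Folded: B, C
Pot levels (distinct totals of non-folded players): 38, 95
Layer 1-38: 38 each from A, B, D, E = 38*4 = 152 chips; eligible A, D, E
Layer 39-95: B 14 + D 57 + E 57 = 128 chips; eligible D, E

Pot 1: 152 chips, eligible: A, D, E
Pot 2: 128 chips, eligible: D, E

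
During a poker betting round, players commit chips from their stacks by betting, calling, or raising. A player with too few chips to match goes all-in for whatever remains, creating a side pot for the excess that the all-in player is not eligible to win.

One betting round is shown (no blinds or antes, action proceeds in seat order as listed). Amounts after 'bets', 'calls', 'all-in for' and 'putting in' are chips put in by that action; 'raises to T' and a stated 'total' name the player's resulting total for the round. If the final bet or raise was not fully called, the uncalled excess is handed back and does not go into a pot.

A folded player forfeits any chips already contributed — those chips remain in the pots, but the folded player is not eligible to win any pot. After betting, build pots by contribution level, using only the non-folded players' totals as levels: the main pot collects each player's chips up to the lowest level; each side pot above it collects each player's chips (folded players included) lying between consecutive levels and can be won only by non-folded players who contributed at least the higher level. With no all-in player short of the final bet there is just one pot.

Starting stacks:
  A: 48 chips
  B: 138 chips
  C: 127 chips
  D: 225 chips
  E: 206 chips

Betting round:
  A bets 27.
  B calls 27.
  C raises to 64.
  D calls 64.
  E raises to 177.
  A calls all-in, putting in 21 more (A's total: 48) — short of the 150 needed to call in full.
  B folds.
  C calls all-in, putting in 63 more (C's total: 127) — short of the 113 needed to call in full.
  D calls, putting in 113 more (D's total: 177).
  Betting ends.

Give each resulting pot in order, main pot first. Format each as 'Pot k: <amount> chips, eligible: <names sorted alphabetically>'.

Contributions: A=48, B=27, C=127, D=177, E=177
Folded: B
Pot levels (distinct totals of non-folded players): 48, 127, 177
Layer 1-48: A 48 + B 27 + C 48 + D 48 + E 48 = 219 chips; eligible A, C, D, E
Layer 49-127: 79 each from C, D, E = 79*3 = 237 chips; eligible C, D, E
Layer 128-177: 50 each from D, E = 50*2 = 100 chips; eligible D, E

Pot 1: 219 chips, eligible: A, C, D, E
Pot 2: 237 chips, eligible: C, D, E
Pot 3: 100 chips, eligible: D, E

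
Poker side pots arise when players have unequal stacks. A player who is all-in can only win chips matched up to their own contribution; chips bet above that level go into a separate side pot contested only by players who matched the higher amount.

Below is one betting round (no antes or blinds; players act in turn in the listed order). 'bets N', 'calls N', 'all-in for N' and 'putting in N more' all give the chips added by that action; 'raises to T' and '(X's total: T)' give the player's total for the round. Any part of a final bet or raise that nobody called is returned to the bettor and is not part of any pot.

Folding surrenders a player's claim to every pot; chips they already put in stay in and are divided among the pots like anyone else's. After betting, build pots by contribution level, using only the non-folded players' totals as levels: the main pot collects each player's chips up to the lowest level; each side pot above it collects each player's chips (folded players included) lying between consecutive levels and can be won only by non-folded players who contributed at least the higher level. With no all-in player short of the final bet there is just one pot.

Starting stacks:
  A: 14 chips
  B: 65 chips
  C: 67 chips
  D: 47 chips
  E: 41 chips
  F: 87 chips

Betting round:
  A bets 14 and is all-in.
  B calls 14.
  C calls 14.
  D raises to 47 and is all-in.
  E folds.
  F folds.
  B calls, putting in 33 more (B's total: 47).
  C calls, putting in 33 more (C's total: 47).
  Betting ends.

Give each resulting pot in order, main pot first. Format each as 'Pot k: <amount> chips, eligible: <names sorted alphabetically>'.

Pot 1: 56 chips, eligible: A, B, C, D
Pot 2: 99 chips, eligible: B, C, D

Derivation:
Contributions: A=14, B=47, C=47, D=47
Folded: E, F
Pot levels (distinct totals of non-folded players): 14, 47
Layer 1-14: 14 each from A, B, C, D = 14*4 = 56 chips; eligible A, B, C, D
Layer 15-47: 33 each from B, C, D = 33*3 = 99 chips; eligible B, C, D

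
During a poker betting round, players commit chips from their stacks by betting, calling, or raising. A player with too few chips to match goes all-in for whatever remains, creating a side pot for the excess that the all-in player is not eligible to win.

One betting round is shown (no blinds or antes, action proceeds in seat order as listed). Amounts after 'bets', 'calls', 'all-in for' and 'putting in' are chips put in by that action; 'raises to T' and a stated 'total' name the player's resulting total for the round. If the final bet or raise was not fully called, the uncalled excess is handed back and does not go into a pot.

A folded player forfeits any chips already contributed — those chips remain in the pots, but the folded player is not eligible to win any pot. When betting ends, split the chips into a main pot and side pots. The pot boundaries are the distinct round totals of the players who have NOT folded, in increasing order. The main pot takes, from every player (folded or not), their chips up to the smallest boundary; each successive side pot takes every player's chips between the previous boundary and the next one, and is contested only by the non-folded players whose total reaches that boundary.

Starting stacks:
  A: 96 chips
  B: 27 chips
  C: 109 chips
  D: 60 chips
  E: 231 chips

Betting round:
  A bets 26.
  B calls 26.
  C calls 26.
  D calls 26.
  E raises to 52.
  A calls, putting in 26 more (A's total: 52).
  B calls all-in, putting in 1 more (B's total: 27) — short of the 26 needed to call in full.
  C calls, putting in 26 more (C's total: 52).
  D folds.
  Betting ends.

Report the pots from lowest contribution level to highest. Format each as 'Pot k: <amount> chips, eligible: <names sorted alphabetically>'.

Pot 1: 134 chips, eligible: A, B, C, E
Pot 2: 75 chips, eligible: A, C, E

Derivation:
Contributions: A=52, B=27, C=52, D=26, E=52
Folded: D
Pot levels (distinct totals of non-folded players): 27, 52
Layer 1-27: A 27 + B 27 + C 27 + D 26 + E 27 = 134 chips; eligible A, B, C, E
Layer 28-52: 25 each from A, C, E = 25*3 = 75 chips; eligible A, C, E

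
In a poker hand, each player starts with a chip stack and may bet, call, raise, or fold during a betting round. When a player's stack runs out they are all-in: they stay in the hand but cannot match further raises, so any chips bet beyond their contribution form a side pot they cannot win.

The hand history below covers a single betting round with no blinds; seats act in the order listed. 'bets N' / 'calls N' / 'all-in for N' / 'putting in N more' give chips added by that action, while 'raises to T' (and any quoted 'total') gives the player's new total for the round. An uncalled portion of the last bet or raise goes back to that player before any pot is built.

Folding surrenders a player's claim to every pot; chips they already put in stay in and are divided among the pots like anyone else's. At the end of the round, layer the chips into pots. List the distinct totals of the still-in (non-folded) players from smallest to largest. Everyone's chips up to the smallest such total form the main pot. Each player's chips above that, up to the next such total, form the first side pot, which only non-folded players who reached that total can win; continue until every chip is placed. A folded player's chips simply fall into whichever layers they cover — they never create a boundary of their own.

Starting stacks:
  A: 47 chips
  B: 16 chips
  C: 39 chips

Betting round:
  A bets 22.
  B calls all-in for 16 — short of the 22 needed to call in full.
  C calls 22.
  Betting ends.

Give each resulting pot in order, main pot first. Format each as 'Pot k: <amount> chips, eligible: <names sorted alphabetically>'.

Contributions: A=22, B=16, C=22
Pot levels (distinct totals of non-folded players): 16, 22
Layer 1-16: 16 each from A, B, C = 16*3 = 48 chips; eligible A, B, C
Layer 17-22: 6 each from A, C = 6*2 = 12 chips; eligible A, C

Pot 1: 48 chips, eligible: A, B, C
Pot 2: 12 chips, eligible: A, C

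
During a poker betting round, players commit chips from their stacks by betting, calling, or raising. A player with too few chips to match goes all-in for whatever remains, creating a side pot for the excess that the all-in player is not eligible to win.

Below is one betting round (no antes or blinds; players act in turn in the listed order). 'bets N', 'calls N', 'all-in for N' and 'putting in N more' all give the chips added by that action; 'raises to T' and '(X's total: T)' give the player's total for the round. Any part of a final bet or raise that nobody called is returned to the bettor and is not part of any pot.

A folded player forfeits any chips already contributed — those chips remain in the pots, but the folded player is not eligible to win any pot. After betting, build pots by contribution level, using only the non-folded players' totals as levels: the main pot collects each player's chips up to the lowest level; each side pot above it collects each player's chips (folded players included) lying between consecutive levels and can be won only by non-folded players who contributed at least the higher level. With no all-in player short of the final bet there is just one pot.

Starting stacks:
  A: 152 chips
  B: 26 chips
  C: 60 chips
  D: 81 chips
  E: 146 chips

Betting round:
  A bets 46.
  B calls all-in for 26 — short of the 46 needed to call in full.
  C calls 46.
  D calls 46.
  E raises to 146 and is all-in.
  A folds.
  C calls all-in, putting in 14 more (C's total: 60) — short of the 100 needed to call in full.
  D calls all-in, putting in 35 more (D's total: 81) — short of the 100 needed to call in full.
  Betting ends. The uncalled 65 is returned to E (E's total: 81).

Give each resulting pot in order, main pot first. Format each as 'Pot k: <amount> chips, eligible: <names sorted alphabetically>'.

Pot 1: 130 chips, eligible: B, C, D, E
Pot 2: 122 chips, eligible: C, D, E
Pot 3: 42 chips, eligible: D, E

Derivation:
Contributions (after 65 returned to E): A=46, B=26, C=60, D=81, E=81
Folded: A
Pot levels (distinct totals of non-folded players): 26, 60, 81
Layer 1-26: 26 each from A, B, C, D, E = 26*5 = 130 chips; eligible B, C, D, E
Layer 27-60: A 20 + C 34 + D 34 + E 34 = 122 chips; eligible C, D, E
Layer 61-81: 21 each from D, E = 21*2 = 42 chips; eligible D, E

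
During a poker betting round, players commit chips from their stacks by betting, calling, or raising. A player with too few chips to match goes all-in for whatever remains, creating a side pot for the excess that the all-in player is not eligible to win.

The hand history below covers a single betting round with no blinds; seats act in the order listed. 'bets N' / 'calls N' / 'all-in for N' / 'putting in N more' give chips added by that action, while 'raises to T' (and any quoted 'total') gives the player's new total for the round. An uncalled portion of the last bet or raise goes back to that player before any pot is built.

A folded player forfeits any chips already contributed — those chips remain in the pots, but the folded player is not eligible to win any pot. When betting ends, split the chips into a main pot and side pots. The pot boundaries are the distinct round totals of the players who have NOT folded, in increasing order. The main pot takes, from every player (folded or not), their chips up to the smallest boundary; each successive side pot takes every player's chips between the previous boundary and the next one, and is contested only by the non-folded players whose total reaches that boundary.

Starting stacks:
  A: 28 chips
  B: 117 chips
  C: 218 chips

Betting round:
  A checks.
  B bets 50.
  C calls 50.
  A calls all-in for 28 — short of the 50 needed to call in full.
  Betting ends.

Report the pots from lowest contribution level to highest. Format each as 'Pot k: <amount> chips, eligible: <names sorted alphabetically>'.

Pot 1: 84 chips, eligible: A, B, C
Pot 2: 44 chips, eligible: B, C

Derivation:
Contributions: A=28, B=50, C=50
Pot levels (distinct totals of non-folded players): 28, 50
Layer 1-28: 28 each from A, B, C = 28*3 = 84 chips; eligible A, B, C
Layer 29-50: 22 each from B, C = 22*2 = 44 chips; eligible B, C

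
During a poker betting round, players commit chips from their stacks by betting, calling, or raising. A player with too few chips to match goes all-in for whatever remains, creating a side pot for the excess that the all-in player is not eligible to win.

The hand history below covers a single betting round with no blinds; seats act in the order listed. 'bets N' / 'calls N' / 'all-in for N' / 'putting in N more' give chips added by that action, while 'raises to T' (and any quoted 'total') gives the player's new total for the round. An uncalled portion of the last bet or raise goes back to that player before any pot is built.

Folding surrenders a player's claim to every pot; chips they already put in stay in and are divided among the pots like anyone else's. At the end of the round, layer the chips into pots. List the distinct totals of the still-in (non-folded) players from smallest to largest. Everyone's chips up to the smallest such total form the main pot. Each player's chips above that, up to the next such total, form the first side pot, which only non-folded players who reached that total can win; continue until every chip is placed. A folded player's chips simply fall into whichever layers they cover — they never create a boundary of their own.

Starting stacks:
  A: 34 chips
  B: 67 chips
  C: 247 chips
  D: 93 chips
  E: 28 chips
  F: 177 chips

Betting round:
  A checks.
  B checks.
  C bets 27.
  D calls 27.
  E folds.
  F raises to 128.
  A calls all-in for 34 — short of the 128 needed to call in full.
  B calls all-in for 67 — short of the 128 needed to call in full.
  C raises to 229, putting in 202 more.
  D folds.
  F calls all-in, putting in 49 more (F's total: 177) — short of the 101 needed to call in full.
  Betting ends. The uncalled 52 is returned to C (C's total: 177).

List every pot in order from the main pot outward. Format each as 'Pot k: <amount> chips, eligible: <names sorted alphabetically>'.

Pot 1: 163 chips, eligible: A, B, C, F
Pot 2: 99 chips, eligible: B, C, F
Pot 3: 220 chips, eligible: C, F

Derivation:
Contributions (after 52 returned to C): A=34, B=67, C=177, D=27, F=177
Folded: D, E
Pot levels (distinct totals of non-folded players): 34, 67, 177
Layer 1-34: A 34 + B 34 + C 34 + D 27 + F 34 = 163 chips; eligible A, B, C, F
Layer 35-67: 33 each from B, C, F = 33*3 = 99 chips; eligible B, C, F
Layer 68-177: 110 each from C, F = 110*2 = 220 chips; eligible C, F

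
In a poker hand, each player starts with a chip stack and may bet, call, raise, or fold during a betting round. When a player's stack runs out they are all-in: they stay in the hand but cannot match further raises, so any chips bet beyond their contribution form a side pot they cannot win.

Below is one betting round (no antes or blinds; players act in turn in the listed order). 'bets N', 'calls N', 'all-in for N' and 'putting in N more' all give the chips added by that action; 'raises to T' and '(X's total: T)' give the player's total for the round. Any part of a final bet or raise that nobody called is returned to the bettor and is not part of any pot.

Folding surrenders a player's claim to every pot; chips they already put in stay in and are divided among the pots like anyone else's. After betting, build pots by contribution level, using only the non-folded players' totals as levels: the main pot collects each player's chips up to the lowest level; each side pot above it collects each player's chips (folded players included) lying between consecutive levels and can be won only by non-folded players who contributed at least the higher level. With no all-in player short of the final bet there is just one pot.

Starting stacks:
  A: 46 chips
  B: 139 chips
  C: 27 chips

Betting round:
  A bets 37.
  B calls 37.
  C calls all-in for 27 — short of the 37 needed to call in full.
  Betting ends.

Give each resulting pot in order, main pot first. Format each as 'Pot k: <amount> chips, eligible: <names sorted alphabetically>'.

Contributions: A=37, B=37, C=27
Pot levels (distinct totals of non-folded players): 27, 37
Layer 1-27: 27 each from A, B, C = 27*3 = 81 chips; eligible A, B, C
Layer 28-37: 10 each from A, B = 10*2 = 20 chips; eligible A, B

Pot 1: 81 chips, eligible: A, B, C
Pot 2: 20 chips, eligible: A, B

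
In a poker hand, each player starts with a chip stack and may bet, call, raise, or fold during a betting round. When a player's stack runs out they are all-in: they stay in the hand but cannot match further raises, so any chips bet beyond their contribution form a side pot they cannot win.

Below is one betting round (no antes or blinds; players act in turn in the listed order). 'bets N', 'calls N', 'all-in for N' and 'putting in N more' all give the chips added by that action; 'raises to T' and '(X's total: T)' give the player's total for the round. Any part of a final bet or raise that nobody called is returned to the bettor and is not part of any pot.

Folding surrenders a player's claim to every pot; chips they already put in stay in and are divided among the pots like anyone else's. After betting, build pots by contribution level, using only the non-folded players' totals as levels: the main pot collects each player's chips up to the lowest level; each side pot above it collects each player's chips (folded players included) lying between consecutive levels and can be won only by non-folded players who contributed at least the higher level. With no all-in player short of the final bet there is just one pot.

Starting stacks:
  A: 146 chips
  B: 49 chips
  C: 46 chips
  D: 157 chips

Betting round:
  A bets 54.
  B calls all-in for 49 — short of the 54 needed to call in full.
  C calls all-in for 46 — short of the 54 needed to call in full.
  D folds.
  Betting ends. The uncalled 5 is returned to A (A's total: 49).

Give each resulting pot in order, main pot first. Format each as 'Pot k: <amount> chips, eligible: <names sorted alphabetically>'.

Contributions (after 5 returned to A): A=49, B=49, C=46
Folded: D
Pot levels (distinct totals of non-folded players): 46, 49
Layer 1-46: 46 each from A, B, C = 46*3 = 138 chips; eligible A, B, C
Layer 47-49: 3 each from A, B = 3*2 = 6 chips; eligible A, B

Pot 1: 138 chips, eligible: A, B, C
Pot 2: 6 chips, eligible: A, B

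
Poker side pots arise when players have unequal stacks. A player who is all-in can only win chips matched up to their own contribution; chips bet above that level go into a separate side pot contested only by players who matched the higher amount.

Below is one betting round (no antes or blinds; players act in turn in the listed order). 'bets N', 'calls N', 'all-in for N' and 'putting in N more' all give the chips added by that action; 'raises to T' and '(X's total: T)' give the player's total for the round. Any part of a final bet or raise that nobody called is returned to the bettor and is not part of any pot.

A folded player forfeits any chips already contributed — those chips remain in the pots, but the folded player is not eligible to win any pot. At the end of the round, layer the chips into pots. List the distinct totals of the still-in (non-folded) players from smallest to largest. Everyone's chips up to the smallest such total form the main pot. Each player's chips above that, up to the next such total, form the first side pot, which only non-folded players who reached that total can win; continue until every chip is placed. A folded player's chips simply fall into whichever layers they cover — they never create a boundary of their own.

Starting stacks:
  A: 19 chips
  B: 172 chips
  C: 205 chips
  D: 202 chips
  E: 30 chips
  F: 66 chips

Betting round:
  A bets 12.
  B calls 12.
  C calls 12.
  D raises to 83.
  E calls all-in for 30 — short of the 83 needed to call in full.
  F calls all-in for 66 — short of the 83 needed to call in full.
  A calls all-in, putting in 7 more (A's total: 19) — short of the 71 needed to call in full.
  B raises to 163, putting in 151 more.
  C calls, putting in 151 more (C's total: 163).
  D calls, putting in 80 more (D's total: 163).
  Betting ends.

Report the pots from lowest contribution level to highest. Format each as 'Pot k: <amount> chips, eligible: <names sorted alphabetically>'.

Contributions: A=19, B=163, C=163, D=163, E=30, F=66
Pot levels (distinct totals of non-folded players): 19, 30, 66, 163
Layer 1-19: 19 each from A, B, C, D, E, F = 19*6 = 114 chips; eligible A, B, C, D, E, F
Layer 20-30: 11 each from B, C, D, E, F = 11*5 = 55 chips; eligible B, C, D, E, F
Layer 31-66: 36 each from B, C, D, F = 36*4 = 144 chips; eligible B, C, D, F
Layer 67-163: 97 each from B, C, D = 97*3 = 291 chips; eligible B, C, D

Pot 1: 114 chips, eligible: A, B, C, D, E, F
Pot 2: 55 chips, eligible: B, C, D, E, F
Pot 3: 144 chips, eligible: B, C, D, F
Pot 4: 291 chips, eligible: B, C, D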